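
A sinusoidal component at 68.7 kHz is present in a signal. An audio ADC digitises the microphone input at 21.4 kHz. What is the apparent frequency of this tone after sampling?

68.7 kHz mod fs = 4.5 kHz.
4.5 kHz ≤ fs/2 = 10.7 kHz, appears at 4.5 kHz.

4.5 kHz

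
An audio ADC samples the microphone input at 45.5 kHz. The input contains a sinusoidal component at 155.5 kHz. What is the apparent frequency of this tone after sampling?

19 kHz

155.5 kHz mod fs = 19 kHz.
19 kHz ≤ fs/2 = 22.75 kHz, appears at 19 kHz.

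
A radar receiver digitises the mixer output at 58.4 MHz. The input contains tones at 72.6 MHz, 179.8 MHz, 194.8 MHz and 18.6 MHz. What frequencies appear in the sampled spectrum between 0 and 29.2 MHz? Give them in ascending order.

fs/2 = 29.2 MHz.
72.6 MHz mod fs = 14.2 MHz.
14.2 MHz ≤ fs/2 = 29.2 MHz, appears at 14.2 MHz.
179.8 MHz mod fs = 4.6 MHz.
4.6 MHz ≤ fs/2 = 29.2 MHz, appears at 4.6 MHz.
194.8 MHz mod fs = 19.6 MHz.
19.6 MHz ≤ fs/2 = 29.2 MHz, appears at 19.6 MHz.
18.6 MHz ≤ fs/2 = 29.2 MHz, passes unchanged.
Distinct values: {4.6 MHz, 14.2 MHz, 18.6 MHz, 19.6 MHz}.

4.6 MHz, 14.2 MHz, 18.6 MHz, 19.6 MHz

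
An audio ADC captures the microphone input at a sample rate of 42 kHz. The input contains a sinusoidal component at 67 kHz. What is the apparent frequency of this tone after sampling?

67 kHz mod fs = 25 kHz.
25 kHz > fs/2 = 21 kHz, folds to fs − 25 kHz = 17 kHz.

17 kHz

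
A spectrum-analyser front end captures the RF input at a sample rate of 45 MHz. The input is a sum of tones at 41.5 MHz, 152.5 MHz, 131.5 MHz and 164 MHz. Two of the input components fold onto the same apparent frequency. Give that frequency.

3.5 MHz

fs/2 = 22.5 MHz.
41.5 MHz > fs/2 = 22.5 MHz, folds to fs − 41.5 MHz = 3.5 MHz.
152.5 MHz mod fs = 17.5 MHz.
17.5 MHz ≤ fs/2 = 22.5 MHz, appears at 17.5 MHz.
131.5 MHz mod fs = 41.5 MHz.
41.5 MHz > fs/2 = 22.5 MHz, folds to fs − 41.5 MHz = 3.5 MHz.
164 MHz mod fs = 29 MHz.
29 MHz > fs/2 = 22.5 MHz, folds to fs − 29 MHz = 16 MHz.
41.5 MHz and 131.5 MHz both map to 3.5 MHz.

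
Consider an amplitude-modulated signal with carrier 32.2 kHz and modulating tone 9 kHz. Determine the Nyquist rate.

AM sidebands sit at fc ± fm = 23.2 kHz and 41.2 kHz.
Highest-frequency component: 41.2 kHz.
Nyquist rate = 2 × 41.2 kHz = 82.4 kHz.

82.4 kHz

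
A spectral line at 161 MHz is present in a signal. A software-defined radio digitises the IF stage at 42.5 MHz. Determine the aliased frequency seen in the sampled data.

161 MHz mod fs = 33.5 MHz.
33.5 MHz > fs/2 = 21.25 MHz, folds to fs − 33.5 MHz = 9 MHz.

9 MHz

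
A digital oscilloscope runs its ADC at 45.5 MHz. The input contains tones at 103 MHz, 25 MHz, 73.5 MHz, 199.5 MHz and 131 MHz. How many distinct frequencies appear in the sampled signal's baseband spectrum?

fs/2 = 22.75 MHz.
103 MHz mod fs = 12 MHz.
12 MHz ≤ fs/2 = 22.75 MHz, appears at 12 MHz.
25 MHz > fs/2 = 22.75 MHz, folds to fs − 25 MHz = 20.5 MHz.
73.5 MHz mod fs = 28 MHz.
28 MHz > fs/2 = 22.75 MHz, folds to fs − 28 MHz = 17.5 MHz.
199.5 MHz mod fs = 17.5 MHz.
17.5 MHz ≤ fs/2 = 22.75 MHz, appears at 17.5 MHz.
131 MHz mod fs = 40 MHz.
40 MHz > fs/2 = 22.75 MHz, folds to fs − 40 MHz = 5.5 MHz.
Distinct values: {5.5 MHz, 12 MHz, 17.5 MHz, 20.5 MHz} → 4.

4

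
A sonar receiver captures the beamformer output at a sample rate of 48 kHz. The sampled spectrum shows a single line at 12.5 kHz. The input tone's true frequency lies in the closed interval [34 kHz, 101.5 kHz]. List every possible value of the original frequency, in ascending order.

Frequencies that alias to 12.5 kHz are k·fs ± 12.5 kHz for integer k ≥ 0.
k=0: 12.5 kHz.
k=1: 35.5 kHz, 60.5 kHz.
k=2: 83.5 kHz, 108.5 kHz.
k=3: 131.5 kHz, 156.5 kHz.
Within [34 kHz, 101.5 kHz]: 35.5 kHz, 60.5 kHz, 83.5 kHz.

35.5 kHz, 60.5 kHz, 83.5 kHz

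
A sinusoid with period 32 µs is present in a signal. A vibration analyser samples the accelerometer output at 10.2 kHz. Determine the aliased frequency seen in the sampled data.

0.65 kHz

T = 32 µs → f = 1/T = 31.25 kHz.
31.25 kHz mod fs = 0.65 kHz.
0.65 kHz ≤ fs/2 = 5.1 kHz, appears at 0.65 kHz.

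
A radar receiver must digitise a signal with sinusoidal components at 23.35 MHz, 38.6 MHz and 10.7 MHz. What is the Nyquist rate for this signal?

Highest-frequency component: 38.6 MHz.
Nyquist rate = 2 × 38.6 MHz = 77.2 MHz.

77.2 MHz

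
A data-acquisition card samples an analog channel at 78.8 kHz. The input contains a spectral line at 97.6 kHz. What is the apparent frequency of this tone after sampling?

18.8 kHz

97.6 kHz mod fs = 18.8 kHz.
18.8 kHz ≤ fs/2 = 39.4 kHz, appears at 18.8 kHz.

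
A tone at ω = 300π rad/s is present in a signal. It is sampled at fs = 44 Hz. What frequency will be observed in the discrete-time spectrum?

18 Hz

ω = 300π rad/s → f = ω/(2π) = 150 Hz.
150 Hz mod fs = 18 Hz.
18 Hz ≤ fs/2 = 22 Hz, appears at 18 Hz.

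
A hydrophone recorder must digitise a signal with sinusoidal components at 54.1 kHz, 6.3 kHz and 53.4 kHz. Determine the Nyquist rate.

Highest-frequency component: 54.1 kHz.
Nyquist rate = 2 × 54.1 kHz = 108.2 kHz.

108.2 kHz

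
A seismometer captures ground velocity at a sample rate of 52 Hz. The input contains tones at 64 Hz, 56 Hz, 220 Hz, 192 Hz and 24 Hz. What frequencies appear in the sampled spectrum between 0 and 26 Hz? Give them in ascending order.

fs/2 = 26 Hz.
64 Hz mod fs = 12 Hz.
12 Hz ≤ fs/2 = 26 Hz, appears at 12 Hz.
56 Hz mod fs = 4 Hz.
4 Hz ≤ fs/2 = 26 Hz, appears at 4 Hz.
220 Hz mod fs = 12 Hz.
12 Hz ≤ fs/2 = 26 Hz, appears at 12 Hz.
192 Hz mod fs = 36 Hz.
36 Hz > fs/2 = 26 Hz, folds to fs − 36 Hz = 16 Hz.
24 Hz ≤ fs/2 = 26 Hz, passes unchanged.
Distinct values: {4 Hz, 12 Hz, 16 Hz, 24 Hz}.

4 Hz, 12 Hz, 16 Hz, 24 Hz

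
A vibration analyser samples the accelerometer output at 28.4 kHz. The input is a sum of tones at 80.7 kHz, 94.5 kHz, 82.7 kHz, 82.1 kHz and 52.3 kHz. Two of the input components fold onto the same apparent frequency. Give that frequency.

fs/2 = 14.2 kHz.
80.7 kHz mod fs = 23.9 kHz.
23.9 kHz > fs/2 = 14.2 kHz, folds to fs − 23.9 kHz = 4.5 kHz.
94.5 kHz mod fs = 9.3 kHz.
9.3 kHz ≤ fs/2 = 14.2 kHz, appears at 9.3 kHz.
82.7 kHz mod fs = 25.9 kHz.
25.9 kHz > fs/2 = 14.2 kHz, folds to fs − 25.9 kHz = 2.5 kHz.
82.1 kHz mod fs = 25.3 kHz.
25.3 kHz > fs/2 = 14.2 kHz, folds to fs − 25.3 kHz = 3.1 kHz.
52.3 kHz mod fs = 23.9 kHz.
23.9 kHz > fs/2 = 14.2 kHz, folds to fs − 23.9 kHz = 4.5 kHz.
52.3 kHz and 80.7 kHz both map to 4.5 kHz.

4.5 kHz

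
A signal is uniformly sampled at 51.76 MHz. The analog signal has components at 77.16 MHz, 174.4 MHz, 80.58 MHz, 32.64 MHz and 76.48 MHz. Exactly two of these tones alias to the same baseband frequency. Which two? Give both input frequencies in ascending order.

fs/2 = 25.88 MHz.
77.16 MHz mod fs = 25.4 MHz.
25.4 MHz ≤ fs/2 = 25.88 MHz, appears at 25.4 MHz.
174.4 MHz mod fs = 19.12 MHz.
19.12 MHz ≤ fs/2 = 25.88 MHz, appears at 19.12 MHz.
80.58 MHz mod fs = 28.82 MHz.
28.82 MHz > fs/2 = 25.88 MHz, folds to fs − 28.82 MHz = 22.94 MHz.
32.64 MHz > fs/2 = 25.88 MHz, folds to fs − 32.64 MHz = 19.12 MHz.
76.48 MHz mod fs = 24.72 MHz.
24.72 MHz ≤ fs/2 = 25.88 MHz, appears at 24.72 MHz.
32.64 MHz and 174.4 MHz both map to 19.12 MHz.

32.64 MHz, 174.4 MHz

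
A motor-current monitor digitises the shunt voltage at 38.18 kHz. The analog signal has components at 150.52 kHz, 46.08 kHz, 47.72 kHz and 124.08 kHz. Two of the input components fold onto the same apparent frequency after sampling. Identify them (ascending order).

47.72 kHz, 124.08 kHz

fs/2 = 19.09 kHz.
150.52 kHz mod fs = 35.98 kHz.
35.98 kHz > fs/2 = 19.09 kHz, folds to fs − 35.98 kHz = 2.2 kHz.
46.08 kHz mod fs = 7.9 kHz.
7.9 kHz ≤ fs/2 = 19.09 kHz, appears at 7.9 kHz.
47.72 kHz mod fs = 9.54 kHz.
9.54 kHz ≤ fs/2 = 19.09 kHz, appears at 9.54 kHz.
124.08 kHz mod fs = 9.54 kHz.
9.54 kHz ≤ fs/2 = 19.09 kHz, appears at 9.54 kHz.
47.72 kHz and 124.08 kHz both map to 9.54 kHz.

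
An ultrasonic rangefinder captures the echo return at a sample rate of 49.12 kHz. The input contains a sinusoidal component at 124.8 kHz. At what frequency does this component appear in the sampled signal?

22.56 kHz

124.8 kHz mod fs = 26.56 kHz.
26.56 kHz > fs/2 = 24.56 kHz, folds to fs − 26.56 kHz = 22.56 kHz.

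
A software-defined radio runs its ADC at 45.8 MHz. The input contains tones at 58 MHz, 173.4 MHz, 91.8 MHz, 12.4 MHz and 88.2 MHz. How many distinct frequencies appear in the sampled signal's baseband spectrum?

5

fs/2 = 22.9 MHz.
58 MHz mod fs = 12.2 MHz.
12.2 MHz ≤ fs/2 = 22.9 MHz, appears at 12.2 MHz.
173.4 MHz mod fs = 36 MHz.
36 MHz > fs/2 = 22.9 MHz, folds to fs − 36 MHz = 9.8 MHz.
91.8 MHz mod fs = 0.2 MHz.
0.2 MHz ≤ fs/2 = 22.9 MHz, appears at 0.2 MHz.
12.4 MHz ≤ fs/2 = 22.9 MHz, passes unchanged.
88.2 MHz mod fs = 42.4 MHz.
42.4 MHz > fs/2 = 22.9 MHz, folds to fs − 42.4 MHz = 3.4 MHz.
Distinct values: {0.2 MHz, 3.4 MHz, 9.8 MHz, 12.2 MHz, 12.4 MHz} → 5.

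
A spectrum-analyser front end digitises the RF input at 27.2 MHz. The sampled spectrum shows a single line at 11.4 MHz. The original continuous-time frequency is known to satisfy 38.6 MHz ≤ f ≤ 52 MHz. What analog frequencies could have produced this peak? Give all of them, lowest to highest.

Frequencies that alias to 11.4 MHz are k·fs ± 11.4 MHz for integer k ≥ 0.
k=0: 11.4 MHz.
k=1: 15.8 MHz, 38.6 MHz.
k=2: 43 MHz, 65.8 MHz.
k=3: 70.2 MHz, 93 MHz.
Within [38.6 MHz, 52 MHz]: 38.6 MHz, 43 MHz.

38.6 MHz, 43 MHz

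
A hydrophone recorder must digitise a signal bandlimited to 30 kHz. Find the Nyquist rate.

Nyquist rate = 2 × 30 kHz = 60 kHz.

60 kHz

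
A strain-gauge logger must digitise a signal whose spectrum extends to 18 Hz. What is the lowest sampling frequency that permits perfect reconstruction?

Nyquist rate = 2 × 18 Hz = 36 Hz.

36 Hz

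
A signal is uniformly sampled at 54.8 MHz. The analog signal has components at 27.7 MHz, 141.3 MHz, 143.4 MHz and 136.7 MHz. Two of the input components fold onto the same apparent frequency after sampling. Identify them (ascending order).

27.7 MHz, 136.7 MHz

fs/2 = 27.4 MHz.
27.7 MHz > fs/2 = 27.4 MHz, folds to fs − 27.7 MHz = 27.1 MHz.
141.3 MHz mod fs = 31.7 MHz.
31.7 MHz > fs/2 = 27.4 MHz, folds to fs − 31.7 MHz = 23.1 MHz.
143.4 MHz mod fs = 33.8 MHz.
33.8 MHz > fs/2 = 27.4 MHz, folds to fs − 33.8 MHz = 21 MHz.
136.7 MHz mod fs = 27.1 MHz.
27.1 MHz ≤ fs/2 = 27.4 MHz, appears at 27.1 MHz.
27.7 MHz and 136.7 MHz both map to 27.1 MHz.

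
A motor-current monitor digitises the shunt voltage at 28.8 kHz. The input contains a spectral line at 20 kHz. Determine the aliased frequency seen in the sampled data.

8.8 kHz

20 kHz > fs/2 = 14.4 kHz, folds to fs − 20 kHz = 8.8 kHz.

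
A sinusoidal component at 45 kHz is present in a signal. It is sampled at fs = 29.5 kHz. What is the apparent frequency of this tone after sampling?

45 kHz mod fs = 15.5 kHz.
15.5 kHz > fs/2 = 14.75 kHz, folds to fs − 15.5 kHz = 14 kHz.

14 kHz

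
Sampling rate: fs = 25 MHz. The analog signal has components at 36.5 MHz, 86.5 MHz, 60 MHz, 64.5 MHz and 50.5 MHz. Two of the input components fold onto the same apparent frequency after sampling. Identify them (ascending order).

fs/2 = 12.5 MHz.
36.5 MHz mod fs = 11.5 MHz.
11.5 MHz ≤ fs/2 = 12.5 MHz, appears at 11.5 MHz.
86.5 MHz mod fs = 11.5 MHz.
11.5 MHz ≤ fs/2 = 12.5 MHz, appears at 11.5 MHz.
60 MHz mod fs = 10 MHz.
10 MHz ≤ fs/2 = 12.5 MHz, appears at 10 MHz.
64.5 MHz mod fs = 14.5 MHz.
14.5 MHz > fs/2 = 12.5 MHz, folds to fs − 14.5 MHz = 10.5 MHz.
50.5 MHz mod fs = 0.5 MHz.
0.5 MHz ≤ fs/2 = 12.5 MHz, appears at 0.5 MHz.
36.5 MHz and 86.5 MHz both map to 11.5 MHz.

36.5 MHz, 86.5 MHz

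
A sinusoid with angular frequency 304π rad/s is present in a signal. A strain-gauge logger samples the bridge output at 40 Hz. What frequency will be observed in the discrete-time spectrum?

ω = 304π rad/s → f = ω/(2π) = 152 Hz.
152 Hz mod fs = 32 Hz.
32 Hz > fs/2 = 20 Hz, folds to fs − 32 Hz = 8 Hz.

8 Hz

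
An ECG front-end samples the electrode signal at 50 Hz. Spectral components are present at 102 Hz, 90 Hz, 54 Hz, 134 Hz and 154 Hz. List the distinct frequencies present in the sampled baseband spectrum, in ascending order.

2 Hz, 4 Hz, 10 Hz, 16 Hz

fs/2 = 25 Hz.
102 Hz mod fs = 2 Hz.
2 Hz ≤ fs/2 = 25 Hz, appears at 2 Hz.
90 Hz mod fs = 40 Hz.
40 Hz > fs/2 = 25 Hz, folds to fs − 40 Hz = 10 Hz.
54 Hz mod fs = 4 Hz.
4 Hz ≤ fs/2 = 25 Hz, appears at 4 Hz.
134 Hz mod fs = 34 Hz.
34 Hz > fs/2 = 25 Hz, folds to fs − 34 Hz = 16 Hz.
154 Hz mod fs = 4 Hz.
4 Hz ≤ fs/2 = 25 Hz, appears at 4 Hz.
Distinct values: {2 Hz, 4 Hz, 10 Hz, 16 Hz}.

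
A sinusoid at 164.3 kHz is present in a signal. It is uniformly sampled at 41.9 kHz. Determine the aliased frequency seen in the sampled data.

164.3 kHz mod fs = 38.6 kHz.
38.6 kHz > fs/2 = 20.95 kHz, folds to fs − 38.6 kHz = 3.3 kHz.

3.3 kHz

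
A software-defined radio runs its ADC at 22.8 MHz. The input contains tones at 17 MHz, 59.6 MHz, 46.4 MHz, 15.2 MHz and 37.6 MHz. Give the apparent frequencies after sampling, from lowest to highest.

fs/2 = 11.4 MHz.
17 MHz > fs/2 = 11.4 MHz, folds to fs − 17 MHz = 5.8 MHz.
59.6 MHz mod fs = 14 MHz.
14 MHz > fs/2 = 11.4 MHz, folds to fs − 14 MHz = 8.8 MHz.
46.4 MHz mod fs = 0.8 MHz.
0.8 MHz ≤ fs/2 = 11.4 MHz, appears at 0.8 MHz.
15.2 MHz > fs/2 = 11.4 MHz, folds to fs − 15.2 MHz = 7.6 MHz.
37.6 MHz mod fs = 14.8 MHz.
14.8 MHz > fs/2 = 11.4 MHz, folds to fs − 14.8 MHz = 8 MHz.
Distinct values: {0.8 MHz, 5.8 MHz, 7.6 MHz, 8 MHz, 8.8 MHz}.

0.8 MHz, 5.8 MHz, 7.6 MHz, 8 MHz, 8.8 MHz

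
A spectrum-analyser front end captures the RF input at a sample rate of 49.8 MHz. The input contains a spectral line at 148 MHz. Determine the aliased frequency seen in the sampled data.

148 MHz mod fs = 48.4 MHz.
48.4 MHz > fs/2 = 24.9 MHz, folds to fs − 48.4 MHz = 1.4 MHz.

1.4 MHz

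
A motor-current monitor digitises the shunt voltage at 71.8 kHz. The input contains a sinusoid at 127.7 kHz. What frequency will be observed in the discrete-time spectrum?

127.7 kHz mod fs = 55.9 kHz.
55.9 kHz > fs/2 = 35.9 kHz, folds to fs − 55.9 kHz = 15.9 kHz.

15.9 kHz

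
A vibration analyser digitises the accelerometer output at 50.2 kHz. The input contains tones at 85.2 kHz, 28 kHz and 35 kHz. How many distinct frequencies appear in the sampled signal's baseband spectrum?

fs/2 = 25.1 kHz.
85.2 kHz mod fs = 35 kHz.
35 kHz > fs/2 = 25.1 kHz, folds to fs − 35 kHz = 15.2 kHz.
28 kHz > fs/2 = 25.1 kHz, folds to fs − 28 kHz = 22.2 kHz.
35 kHz > fs/2 = 25.1 kHz, folds to fs − 35 kHz = 15.2 kHz.
Distinct values: {15.2 kHz, 22.2 kHz} → 2.

2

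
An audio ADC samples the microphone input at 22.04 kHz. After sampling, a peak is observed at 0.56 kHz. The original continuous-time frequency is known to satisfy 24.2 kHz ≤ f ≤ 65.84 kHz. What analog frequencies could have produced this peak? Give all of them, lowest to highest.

Frequencies that alias to 0.56 kHz are k·fs ± 0.56 kHz for integer k ≥ 0.
k=0: 0.56 kHz.
k=1: 21.48 kHz, 22.6 kHz.
k=2: 43.52 kHz, 44.64 kHz.
k=3: 65.56 kHz, 66.68 kHz.
k=4: 87.6 kHz, 88.72 kHz.
Within [24.2 kHz, 65.84 kHz]: 43.52 kHz, 44.64 kHz, 65.56 kHz.

43.52 kHz, 44.64 kHz, 65.56 kHz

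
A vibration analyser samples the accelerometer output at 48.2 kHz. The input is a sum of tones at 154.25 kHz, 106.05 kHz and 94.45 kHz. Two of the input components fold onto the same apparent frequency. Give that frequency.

9.65 kHz

fs/2 = 24.1 kHz.
154.25 kHz mod fs = 9.65 kHz.
9.65 kHz ≤ fs/2 = 24.1 kHz, appears at 9.65 kHz.
106.05 kHz mod fs = 9.65 kHz.
9.65 kHz ≤ fs/2 = 24.1 kHz, appears at 9.65 kHz.
94.45 kHz mod fs = 46.25 kHz.
46.25 kHz > fs/2 = 24.1 kHz, folds to fs − 46.25 kHz = 1.95 kHz.
106.05 kHz and 154.25 kHz both map to 9.65 kHz.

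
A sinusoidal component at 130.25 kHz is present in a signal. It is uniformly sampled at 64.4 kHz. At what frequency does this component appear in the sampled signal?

130.25 kHz mod fs = 1.45 kHz.
1.45 kHz ≤ fs/2 = 32.2 kHz, appears at 1.45 kHz.

1.45 kHz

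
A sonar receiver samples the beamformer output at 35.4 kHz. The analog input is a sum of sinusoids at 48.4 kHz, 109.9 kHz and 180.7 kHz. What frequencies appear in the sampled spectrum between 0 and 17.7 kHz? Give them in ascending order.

3.7 kHz, 13 kHz

fs/2 = 17.7 kHz.
48.4 kHz mod fs = 13 kHz.
13 kHz ≤ fs/2 = 17.7 kHz, appears at 13 kHz.
109.9 kHz mod fs = 3.7 kHz.
3.7 kHz ≤ fs/2 = 17.7 kHz, appears at 3.7 kHz.
180.7 kHz mod fs = 3.7 kHz.
3.7 kHz ≤ fs/2 = 17.7 kHz, appears at 3.7 kHz.
Distinct values: {3.7 kHz, 13 kHz}.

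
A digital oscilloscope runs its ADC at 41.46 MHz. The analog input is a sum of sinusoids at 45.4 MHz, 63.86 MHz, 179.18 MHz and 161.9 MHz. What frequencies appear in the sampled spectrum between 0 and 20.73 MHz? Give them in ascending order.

3.94 MHz, 13.34 MHz, 19.06 MHz

fs/2 = 20.73 MHz.
45.4 MHz mod fs = 3.94 MHz.
3.94 MHz ≤ fs/2 = 20.73 MHz, appears at 3.94 MHz.
63.86 MHz mod fs = 22.4 MHz.
22.4 MHz > fs/2 = 20.73 MHz, folds to fs − 22.4 MHz = 19.06 MHz.
179.18 MHz mod fs = 13.34 MHz.
13.34 MHz ≤ fs/2 = 20.73 MHz, appears at 13.34 MHz.
161.9 MHz mod fs = 37.52 MHz.
37.52 MHz > fs/2 = 20.73 MHz, folds to fs − 37.52 MHz = 3.94 MHz.
Distinct values: {3.94 MHz, 13.34 MHz, 19.06 MHz}.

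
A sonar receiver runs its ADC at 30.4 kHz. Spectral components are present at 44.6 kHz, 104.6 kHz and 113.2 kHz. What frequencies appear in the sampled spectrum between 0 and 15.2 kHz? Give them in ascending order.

8.4 kHz, 13.4 kHz, 14.2 kHz

fs/2 = 15.2 kHz.
44.6 kHz mod fs = 14.2 kHz.
14.2 kHz ≤ fs/2 = 15.2 kHz, appears at 14.2 kHz.
104.6 kHz mod fs = 13.4 kHz.
13.4 kHz ≤ fs/2 = 15.2 kHz, appears at 13.4 kHz.
113.2 kHz mod fs = 22 kHz.
22 kHz > fs/2 = 15.2 kHz, folds to fs − 22 kHz = 8.4 kHz.
Distinct values: {8.4 kHz, 13.4 kHz, 14.2 kHz}.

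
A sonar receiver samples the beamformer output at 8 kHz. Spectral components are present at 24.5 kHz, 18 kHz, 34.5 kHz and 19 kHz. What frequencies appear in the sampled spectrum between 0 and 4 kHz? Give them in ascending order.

fs/2 = 4 kHz.
24.5 kHz mod fs = 0.5 kHz.
0.5 kHz ≤ fs/2 = 4 kHz, appears at 0.5 kHz.
18 kHz mod fs = 2 kHz.
2 kHz ≤ fs/2 = 4 kHz, appears at 2 kHz.
34.5 kHz mod fs = 2.5 kHz.
2.5 kHz ≤ fs/2 = 4 kHz, appears at 2.5 kHz.
19 kHz mod fs = 3 kHz.
3 kHz ≤ fs/2 = 4 kHz, appears at 3 kHz.
Distinct values: {0.5 kHz, 2 kHz, 2.5 kHz, 3 kHz}.

0.5 kHz, 2 kHz, 2.5 kHz, 3 kHz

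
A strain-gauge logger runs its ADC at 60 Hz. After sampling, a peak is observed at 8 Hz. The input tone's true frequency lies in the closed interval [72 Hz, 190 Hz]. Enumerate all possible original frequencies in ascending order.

Frequencies that alias to 8 Hz are k·fs ± 8 Hz for integer k ≥ 0.
k=0: 8 Hz.
k=1: 52 Hz, 68 Hz.
k=2: 112 Hz, 128 Hz.
k=3: 172 Hz, 188 Hz.
k=4: 232 Hz, 248 Hz.
Within [72 Hz, 190 Hz]: 112 Hz, 128 Hz, 172 Hz, 188 Hz.

112 Hz, 128 Hz, 172 Hz, 188 Hz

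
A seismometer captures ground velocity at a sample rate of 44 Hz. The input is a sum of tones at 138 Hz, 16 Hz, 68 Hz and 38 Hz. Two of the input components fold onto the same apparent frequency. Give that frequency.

6 Hz

fs/2 = 22 Hz.
138 Hz mod fs = 6 Hz.
6 Hz ≤ fs/2 = 22 Hz, appears at 6 Hz.
16 Hz ≤ fs/2 = 22 Hz, passes unchanged.
68 Hz mod fs = 24 Hz.
24 Hz > fs/2 = 22 Hz, folds to fs − 24 Hz = 20 Hz.
38 Hz > fs/2 = 22 Hz, folds to fs − 38 Hz = 6 Hz.
38 Hz and 138 Hz both map to 6 Hz.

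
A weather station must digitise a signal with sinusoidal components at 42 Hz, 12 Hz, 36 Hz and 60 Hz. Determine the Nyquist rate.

Highest-frequency component: 60 Hz.
Nyquist rate = 2 × 60 Hz = 120 Hz.

120 Hz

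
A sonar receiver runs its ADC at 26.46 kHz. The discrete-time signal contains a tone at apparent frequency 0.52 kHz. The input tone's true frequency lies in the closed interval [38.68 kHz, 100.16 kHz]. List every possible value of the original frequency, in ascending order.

52.4 kHz, 53.44 kHz, 78.86 kHz, 79.9 kHz

Frequencies that alias to 0.52 kHz are k·fs ± 0.52 kHz for integer k ≥ 0.
k=0: 0.52 kHz.
k=1: 25.94 kHz, 26.98 kHz.
k=2: 52.4 kHz, 53.44 kHz.
k=3: 78.86 kHz, 79.9 kHz.
k=4: 105.32 kHz, 106.36 kHz.
Within [38.68 kHz, 100.16 kHz]: 52.4 kHz, 53.44 kHz, 78.86 kHz, 79.9 kHz.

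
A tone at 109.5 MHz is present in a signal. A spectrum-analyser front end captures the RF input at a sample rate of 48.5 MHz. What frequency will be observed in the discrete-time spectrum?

109.5 MHz mod fs = 12.5 MHz.
12.5 MHz ≤ fs/2 = 24.25 MHz, appears at 12.5 MHz.

12.5 MHz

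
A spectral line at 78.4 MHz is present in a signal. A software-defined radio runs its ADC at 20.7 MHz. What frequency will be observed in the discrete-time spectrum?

4.4 MHz

78.4 MHz mod fs = 16.3 MHz.
16.3 MHz > fs/2 = 10.35 MHz, folds to fs − 16.3 MHz = 4.4 MHz.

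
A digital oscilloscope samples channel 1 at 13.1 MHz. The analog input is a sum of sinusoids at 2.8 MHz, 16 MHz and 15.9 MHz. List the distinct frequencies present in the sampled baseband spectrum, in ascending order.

fs/2 = 6.55 MHz.
2.8 MHz ≤ fs/2 = 6.55 MHz, passes unchanged.
16 MHz mod fs = 2.9 MHz.
2.9 MHz ≤ fs/2 = 6.55 MHz, appears at 2.9 MHz.
15.9 MHz mod fs = 2.8 MHz.
2.8 MHz ≤ fs/2 = 6.55 MHz, appears at 2.8 MHz.
Distinct values: {2.8 MHz, 2.9 MHz}.

2.8 MHz, 2.9 MHz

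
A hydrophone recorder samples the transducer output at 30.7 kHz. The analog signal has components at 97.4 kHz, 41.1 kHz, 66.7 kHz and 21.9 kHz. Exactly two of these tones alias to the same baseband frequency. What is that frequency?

5.3 kHz

fs/2 = 15.35 kHz.
97.4 kHz mod fs = 5.3 kHz.
5.3 kHz ≤ fs/2 = 15.35 kHz, appears at 5.3 kHz.
41.1 kHz mod fs = 10.4 kHz.
10.4 kHz ≤ fs/2 = 15.35 kHz, appears at 10.4 kHz.
66.7 kHz mod fs = 5.3 kHz.
5.3 kHz ≤ fs/2 = 15.35 kHz, appears at 5.3 kHz.
21.9 kHz > fs/2 = 15.35 kHz, folds to fs − 21.9 kHz = 8.8 kHz.
66.7 kHz and 97.4 kHz both map to 5.3 kHz.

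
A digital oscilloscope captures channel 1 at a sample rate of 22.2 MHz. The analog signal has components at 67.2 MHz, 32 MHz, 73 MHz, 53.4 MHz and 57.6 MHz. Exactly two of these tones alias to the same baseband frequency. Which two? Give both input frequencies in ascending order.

53.4 MHz, 57.6 MHz

fs/2 = 11.1 MHz.
67.2 MHz mod fs = 0.6 MHz.
0.6 MHz ≤ fs/2 = 11.1 MHz, appears at 0.6 MHz.
32 MHz mod fs = 9.8 MHz.
9.8 MHz ≤ fs/2 = 11.1 MHz, appears at 9.8 MHz.
73 MHz mod fs = 6.4 MHz.
6.4 MHz ≤ fs/2 = 11.1 MHz, appears at 6.4 MHz.
53.4 MHz mod fs = 9 MHz.
9 MHz ≤ fs/2 = 11.1 MHz, appears at 9 MHz.
57.6 MHz mod fs = 13.2 MHz.
13.2 MHz > fs/2 = 11.1 MHz, folds to fs − 13.2 MHz = 9 MHz.
53.4 MHz and 57.6 MHz both map to 9 MHz.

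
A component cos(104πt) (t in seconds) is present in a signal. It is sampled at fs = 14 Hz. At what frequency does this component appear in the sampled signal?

ω = 104π rad/s → f = ω/(2π) = 52 Hz.
52 Hz mod fs = 10 Hz.
10 Hz > fs/2 = 7 Hz, folds to fs − 10 Hz = 4 Hz.

4 Hz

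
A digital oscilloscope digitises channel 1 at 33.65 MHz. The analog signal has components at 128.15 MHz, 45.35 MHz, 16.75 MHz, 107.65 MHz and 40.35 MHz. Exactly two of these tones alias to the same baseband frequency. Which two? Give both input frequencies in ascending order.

40.35 MHz, 107.65 MHz

fs/2 = 16.825 MHz.
128.15 MHz mod fs = 27.2 MHz.
27.2 MHz > fs/2 = 16.825 MHz, folds to fs − 27.2 MHz = 6.45 MHz.
45.35 MHz mod fs = 11.7 MHz.
11.7 MHz ≤ fs/2 = 16.825 MHz, appears at 11.7 MHz.
16.75 MHz ≤ fs/2 = 16.825 MHz, passes unchanged.
107.65 MHz mod fs = 6.7 MHz.
6.7 MHz ≤ fs/2 = 16.825 MHz, appears at 6.7 MHz.
40.35 MHz mod fs = 6.7 MHz.
6.7 MHz ≤ fs/2 = 16.825 MHz, appears at 6.7 MHz.
40.35 MHz and 107.65 MHz both map to 6.7 MHz.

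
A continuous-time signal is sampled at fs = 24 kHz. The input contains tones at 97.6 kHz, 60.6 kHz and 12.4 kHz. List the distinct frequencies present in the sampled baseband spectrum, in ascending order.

fs/2 = 12 kHz.
97.6 kHz mod fs = 1.6 kHz.
1.6 kHz ≤ fs/2 = 12 kHz, appears at 1.6 kHz.
60.6 kHz mod fs = 12.6 kHz.
12.6 kHz > fs/2 = 12 kHz, folds to fs − 12.6 kHz = 11.4 kHz.
12.4 kHz > fs/2 = 12 kHz, folds to fs − 12.4 kHz = 11.6 kHz.
Distinct values: {1.6 kHz, 11.4 kHz, 11.6 kHz}.

1.6 kHz, 11.4 kHz, 11.6 kHz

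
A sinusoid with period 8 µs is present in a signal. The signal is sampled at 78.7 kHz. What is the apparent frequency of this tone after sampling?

T = 8 µs → f = 1/T = 125 kHz.
125 kHz mod fs = 46.3 kHz.
46.3 kHz > fs/2 = 39.35 kHz, folds to fs − 46.3 kHz = 32.4 kHz.

32.4 kHz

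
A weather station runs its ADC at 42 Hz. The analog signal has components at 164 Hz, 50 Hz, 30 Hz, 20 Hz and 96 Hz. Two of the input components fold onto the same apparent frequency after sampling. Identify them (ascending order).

fs/2 = 21 Hz.
164 Hz mod fs = 38 Hz.
38 Hz > fs/2 = 21 Hz, folds to fs − 38 Hz = 4 Hz.
50 Hz mod fs = 8 Hz.
8 Hz ≤ fs/2 = 21 Hz, appears at 8 Hz.
30 Hz > fs/2 = 21 Hz, folds to fs − 30 Hz = 12 Hz.
20 Hz ≤ fs/2 = 21 Hz, passes unchanged.
96 Hz mod fs = 12 Hz.
12 Hz ≤ fs/2 = 21 Hz, appears at 12 Hz.
30 Hz and 96 Hz both map to 12 Hz.

30 Hz, 96 Hz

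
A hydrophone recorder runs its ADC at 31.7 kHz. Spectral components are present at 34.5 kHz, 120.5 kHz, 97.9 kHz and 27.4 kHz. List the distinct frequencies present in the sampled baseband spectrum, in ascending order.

2.8 kHz, 4.3 kHz, 6.3 kHz

fs/2 = 15.85 kHz.
34.5 kHz mod fs = 2.8 kHz.
2.8 kHz ≤ fs/2 = 15.85 kHz, appears at 2.8 kHz.
120.5 kHz mod fs = 25.4 kHz.
25.4 kHz > fs/2 = 15.85 kHz, folds to fs − 25.4 kHz = 6.3 kHz.
97.9 kHz mod fs = 2.8 kHz.
2.8 kHz ≤ fs/2 = 15.85 kHz, appears at 2.8 kHz.
27.4 kHz > fs/2 = 15.85 kHz, folds to fs − 27.4 kHz = 4.3 kHz.
Distinct values: {2.8 kHz, 4.3 kHz, 6.3 kHz}.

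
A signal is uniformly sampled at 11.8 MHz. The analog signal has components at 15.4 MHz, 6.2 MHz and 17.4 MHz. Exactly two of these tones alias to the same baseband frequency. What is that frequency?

5.6 MHz

fs/2 = 5.9 MHz.
15.4 MHz mod fs = 3.6 MHz.
3.6 MHz ≤ fs/2 = 5.9 MHz, appears at 3.6 MHz.
6.2 MHz > fs/2 = 5.9 MHz, folds to fs − 6.2 MHz = 5.6 MHz.
17.4 MHz mod fs = 5.6 MHz.
5.6 MHz ≤ fs/2 = 5.9 MHz, appears at 5.6 MHz.
6.2 MHz and 17.4 MHz both map to 5.6 MHz.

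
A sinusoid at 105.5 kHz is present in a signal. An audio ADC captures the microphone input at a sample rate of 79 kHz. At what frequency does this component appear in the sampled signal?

26.5 kHz

105.5 kHz mod fs = 26.5 kHz.
26.5 kHz ≤ fs/2 = 39.5 kHz, appears at 26.5 kHz.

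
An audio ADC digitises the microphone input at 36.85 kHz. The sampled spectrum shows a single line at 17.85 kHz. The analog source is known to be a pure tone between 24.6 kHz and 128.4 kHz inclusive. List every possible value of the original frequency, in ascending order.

Frequencies that alias to 17.85 kHz are k·fs ± 17.85 kHz for integer k ≥ 0.
k=0: 17.85 kHz.
k=1: 19 kHz, 54.7 kHz.
k=2: 55.85 kHz, 91.55 kHz.
k=3: 92.7 kHz, 128.4 kHz.
k=4: 129.55 kHz, 165.25 kHz.
Within [24.6 kHz, 128.4 kHz]: 54.7 kHz, 55.85 kHz, 91.55 kHz, 92.7 kHz, 128.4 kHz.

54.7 kHz, 55.85 kHz, 91.55 kHz, 92.7 kHz, 128.4 kHz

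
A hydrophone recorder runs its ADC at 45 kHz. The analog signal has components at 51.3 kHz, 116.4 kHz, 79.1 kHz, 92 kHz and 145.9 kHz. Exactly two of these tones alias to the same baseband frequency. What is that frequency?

fs/2 = 22.5 kHz.
51.3 kHz mod fs = 6.3 kHz.
6.3 kHz ≤ fs/2 = 22.5 kHz, appears at 6.3 kHz.
116.4 kHz mod fs = 26.4 kHz.
26.4 kHz > fs/2 = 22.5 kHz, folds to fs − 26.4 kHz = 18.6 kHz.
79.1 kHz mod fs = 34.1 kHz.
34.1 kHz > fs/2 = 22.5 kHz, folds to fs − 34.1 kHz = 10.9 kHz.
92 kHz mod fs = 2 kHz.
2 kHz ≤ fs/2 = 22.5 kHz, appears at 2 kHz.
145.9 kHz mod fs = 10.9 kHz.
10.9 kHz ≤ fs/2 = 22.5 kHz, appears at 10.9 kHz.
79.1 kHz and 145.9 kHz both map to 10.9 kHz.

10.9 kHz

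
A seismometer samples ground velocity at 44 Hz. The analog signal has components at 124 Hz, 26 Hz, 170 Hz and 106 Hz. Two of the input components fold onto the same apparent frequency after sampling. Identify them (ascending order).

26 Hz, 106 Hz

fs/2 = 22 Hz.
124 Hz mod fs = 36 Hz.
36 Hz > fs/2 = 22 Hz, folds to fs − 36 Hz = 8 Hz.
26 Hz > fs/2 = 22 Hz, folds to fs − 26 Hz = 18 Hz.
170 Hz mod fs = 38 Hz.
38 Hz > fs/2 = 22 Hz, folds to fs − 38 Hz = 6 Hz.
106 Hz mod fs = 18 Hz.
18 Hz ≤ fs/2 = 22 Hz, appears at 18 Hz.
26 Hz and 106 Hz both map to 18 Hz.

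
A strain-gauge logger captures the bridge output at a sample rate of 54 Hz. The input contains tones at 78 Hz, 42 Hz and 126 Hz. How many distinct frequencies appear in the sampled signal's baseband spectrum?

3

fs/2 = 27 Hz.
78 Hz mod fs = 24 Hz.
24 Hz ≤ fs/2 = 27 Hz, appears at 24 Hz.
42 Hz > fs/2 = 27 Hz, folds to fs − 42 Hz = 12 Hz.
126 Hz mod fs = 18 Hz.
18 Hz ≤ fs/2 = 27 Hz, appears at 18 Hz.
Distinct values: {12 Hz, 18 Hz, 24 Hz} → 3.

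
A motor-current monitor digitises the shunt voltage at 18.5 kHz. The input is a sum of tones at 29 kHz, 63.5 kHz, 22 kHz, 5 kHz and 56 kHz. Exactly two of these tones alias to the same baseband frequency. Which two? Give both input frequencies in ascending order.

fs/2 = 9.25 kHz.
29 kHz mod fs = 10.5 kHz.
10.5 kHz > fs/2 = 9.25 kHz, folds to fs − 10.5 kHz = 8 kHz.
63.5 kHz mod fs = 8 kHz.
8 kHz ≤ fs/2 = 9.25 kHz, appears at 8 kHz.
22 kHz mod fs = 3.5 kHz.
3.5 kHz ≤ fs/2 = 9.25 kHz, appears at 3.5 kHz.
5 kHz ≤ fs/2 = 9.25 kHz, passes unchanged.
56 kHz mod fs = 0.5 kHz.
0.5 kHz ≤ fs/2 = 9.25 kHz, appears at 0.5 kHz.
29 kHz and 63.5 kHz both map to 8 kHz.

29 kHz, 63.5 kHz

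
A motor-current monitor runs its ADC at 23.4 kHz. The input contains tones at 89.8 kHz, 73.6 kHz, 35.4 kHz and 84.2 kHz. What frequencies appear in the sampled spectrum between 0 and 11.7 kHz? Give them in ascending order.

fs/2 = 11.7 kHz.
89.8 kHz mod fs = 19.6 kHz.
19.6 kHz > fs/2 = 11.7 kHz, folds to fs − 19.6 kHz = 3.8 kHz.
73.6 kHz mod fs = 3.4 kHz.
3.4 kHz ≤ fs/2 = 11.7 kHz, appears at 3.4 kHz.
35.4 kHz mod fs = 12 kHz.
12 kHz > fs/2 = 11.7 kHz, folds to fs − 12 kHz = 11.4 kHz.
84.2 kHz mod fs = 14 kHz.
14 kHz > fs/2 = 11.7 kHz, folds to fs − 14 kHz = 9.4 kHz.
Distinct values: {3.4 kHz, 3.8 kHz, 9.4 kHz, 11.4 kHz}.

3.4 kHz, 3.8 kHz, 9.4 kHz, 11.4 kHz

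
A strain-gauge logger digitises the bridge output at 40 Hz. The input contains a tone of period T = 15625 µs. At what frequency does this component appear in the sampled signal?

16 Hz

T = 15625 µs → f = 1/T = 64 Hz.
64 Hz mod fs = 24 Hz.
24 Hz > fs/2 = 20 Hz, folds to fs − 24 Hz = 16 Hz.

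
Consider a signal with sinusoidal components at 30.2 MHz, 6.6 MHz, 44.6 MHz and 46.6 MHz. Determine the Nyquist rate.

Highest-frequency component: 46.6 MHz.
Nyquist rate = 2 × 46.6 MHz = 93.2 MHz.

93.2 MHz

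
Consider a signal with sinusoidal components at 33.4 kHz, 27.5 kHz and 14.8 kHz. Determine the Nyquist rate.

66.8 kHz

Highest-frequency component: 33.4 kHz.
Nyquist rate = 2 × 33.4 kHz = 66.8 kHz.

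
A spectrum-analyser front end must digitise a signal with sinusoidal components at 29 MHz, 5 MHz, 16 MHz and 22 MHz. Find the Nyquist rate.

58 MHz

Highest-frequency component: 29 MHz.
Nyquist rate = 2 × 29 MHz = 58 MHz.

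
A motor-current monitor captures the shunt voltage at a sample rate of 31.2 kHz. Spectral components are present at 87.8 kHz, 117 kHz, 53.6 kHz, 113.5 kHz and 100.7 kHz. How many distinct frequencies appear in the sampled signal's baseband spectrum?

fs/2 = 15.6 kHz.
87.8 kHz mod fs = 25.4 kHz.
25.4 kHz > fs/2 = 15.6 kHz, folds to fs − 25.4 kHz = 5.8 kHz.
117 kHz mod fs = 23.4 kHz.
23.4 kHz > fs/2 = 15.6 kHz, folds to fs − 23.4 kHz = 7.8 kHz.
53.6 kHz mod fs = 22.4 kHz.
22.4 kHz > fs/2 = 15.6 kHz, folds to fs − 22.4 kHz = 8.8 kHz.
113.5 kHz mod fs = 19.9 kHz.
19.9 kHz > fs/2 = 15.6 kHz, folds to fs − 19.9 kHz = 11.3 kHz.
100.7 kHz mod fs = 7.1 kHz.
7.1 kHz ≤ fs/2 = 15.6 kHz, appears at 7.1 kHz.
Distinct values: {5.8 kHz, 7.1 kHz, 7.8 kHz, 8.8 kHz, 11.3 kHz} → 5.

5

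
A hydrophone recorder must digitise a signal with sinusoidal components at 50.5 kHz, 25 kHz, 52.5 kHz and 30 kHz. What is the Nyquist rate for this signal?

Highest-frequency component: 52.5 kHz.
Nyquist rate = 2 × 52.5 kHz = 105 kHz.

105 kHz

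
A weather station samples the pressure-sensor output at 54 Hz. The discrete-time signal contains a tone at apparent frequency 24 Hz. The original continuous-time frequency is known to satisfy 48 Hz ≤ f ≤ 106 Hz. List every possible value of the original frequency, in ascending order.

78 Hz, 84 Hz

Frequencies that alias to 24 Hz are k·fs ± 24 Hz for integer k ≥ 0.
k=0: 24 Hz.
k=1: 30 Hz, 78 Hz.
k=2: 84 Hz, 132 Hz.
k=3: 138 Hz, 186 Hz.
Within [48 Hz, 106 Hz]: 78 Hz, 84 Hz.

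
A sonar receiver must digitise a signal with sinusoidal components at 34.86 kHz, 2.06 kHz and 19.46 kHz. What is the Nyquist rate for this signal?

Highest-frequency component: 34.86 kHz.
Nyquist rate = 2 × 34.86 kHz = 69.72 kHz.

69.72 kHz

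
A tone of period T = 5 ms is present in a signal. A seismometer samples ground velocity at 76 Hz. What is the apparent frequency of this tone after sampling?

28 Hz

T = 5 ms → f = 1/T = 200 Hz.
200 Hz mod fs = 48 Hz.
48 Hz > fs/2 = 38 Hz, folds to fs − 48 Hz = 28 Hz.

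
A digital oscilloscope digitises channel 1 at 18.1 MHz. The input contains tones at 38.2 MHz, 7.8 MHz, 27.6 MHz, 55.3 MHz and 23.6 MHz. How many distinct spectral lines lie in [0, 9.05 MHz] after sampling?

5

fs/2 = 9.05 MHz.
38.2 MHz mod fs = 2 MHz.
2 MHz ≤ fs/2 = 9.05 MHz, appears at 2 MHz.
7.8 MHz ≤ fs/2 = 9.05 MHz, passes unchanged.
27.6 MHz mod fs = 9.5 MHz.
9.5 MHz > fs/2 = 9.05 MHz, folds to fs − 9.5 MHz = 8.6 MHz.
55.3 MHz mod fs = 1 MHz.
1 MHz ≤ fs/2 = 9.05 MHz, appears at 1 MHz.
23.6 MHz mod fs = 5.5 MHz.
5.5 MHz ≤ fs/2 = 9.05 MHz, appears at 5.5 MHz.
Distinct values: {1 MHz, 2 MHz, 5.5 MHz, 7.8 MHz, 8.6 MHz} → 5.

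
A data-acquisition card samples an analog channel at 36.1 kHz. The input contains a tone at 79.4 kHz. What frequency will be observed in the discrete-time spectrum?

79.4 kHz mod fs = 7.2 kHz.
7.2 kHz ≤ fs/2 = 18.05 kHz, appears at 7.2 kHz.

7.2 kHz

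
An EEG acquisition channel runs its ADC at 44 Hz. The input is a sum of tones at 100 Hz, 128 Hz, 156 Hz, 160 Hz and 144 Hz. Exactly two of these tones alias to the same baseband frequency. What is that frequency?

12 Hz

fs/2 = 22 Hz.
100 Hz mod fs = 12 Hz.
12 Hz ≤ fs/2 = 22 Hz, appears at 12 Hz.
128 Hz mod fs = 40 Hz.
40 Hz > fs/2 = 22 Hz, folds to fs − 40 Hz = 4 Hz.
156 Hz mod fs = 24 Hz.
24 Hz > fs/2 = 22 Hz, folds to fs − 24 Hz = 20 Hz.
160 Hz mod fs = 28 Hz.
28 Hz > fs/2 = 22 Hz, folds to fs − 28 Hz = 16 Hz.
144 Hz mod fs = 12 Hz.
12 Hz ≤ fs/2 = 22 Hz, appears at 12 Hz.
100 Hz and 144 Hz both map to 12 Hz.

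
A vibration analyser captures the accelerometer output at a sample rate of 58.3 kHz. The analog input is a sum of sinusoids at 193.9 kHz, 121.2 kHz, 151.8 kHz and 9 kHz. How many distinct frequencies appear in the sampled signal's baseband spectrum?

fs/2 = 29.15 kHz.
193.9 kHz mod fs = 19 kHz.
19 kHz ≤ fs/2 = 29.15 kHz, appears at 19 kHz.
121.2 kHz mod fs = 4.6 kHz.
4.6 kHz ≤ fs/2 = 29.15 kHz, appears at 4.6 kHz.
151.8 kHz mod fs = 35.2 kHz.
35.2 kHz > fs/2 = 29.15 kHz, folds to fs − 35.2 kHz = 23.1 kHz.
9 kHz ≤ fs/2 = 29.15 kHz, passes unchanged.
Distinct values: {4.6 kHz, 9 kHz, 19 kHz, 23.1 kHz} → 4.

4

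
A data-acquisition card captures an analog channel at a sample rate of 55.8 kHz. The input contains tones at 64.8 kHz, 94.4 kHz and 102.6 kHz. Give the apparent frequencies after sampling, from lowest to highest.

fs/2 = 27.9 kHz.
64.8 kHz mod fs = 9 kHz.
9 kHz ≤ fs/2 = 27.9 kHz, appears at 9 kHz.
94.4 kHz mod fs = 38.6 kHz.
38.6 kHz > fs/2 = 27.9 kHz, folds to fs − 38.6 kHz = 17.2 kHz.
102.6 kHz mod fs = 46.8 kHz.
46.8 kHz > fs/2 = 27.9 kHz, folds to fs − 46.8 kHz = 9 kHz.
Distinct values: {9 kHz, 17.2 kHz}.

9 kHz, 17.2 kHz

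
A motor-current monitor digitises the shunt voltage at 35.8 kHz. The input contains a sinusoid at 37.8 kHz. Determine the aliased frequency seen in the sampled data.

2 kHz

37.8 kHz mod fs = 2 kHz.
2 kHz ≤ fs/2 = 17.9 kHz, appears at 2 kHz.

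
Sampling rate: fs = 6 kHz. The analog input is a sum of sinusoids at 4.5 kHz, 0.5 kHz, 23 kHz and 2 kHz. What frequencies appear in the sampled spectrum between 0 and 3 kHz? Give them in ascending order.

fs/2 = 3 kHz.
4.5 kHz > fs/2 = 3 kHz, folds to fs − 4.5 kHz = 1.5 kHz.
0.5 kHz ≤ fs/2 = 3 kHz, passes unchanged.
23 kHz mod fs = 5 kHz.
5 kHz > fs/2 = 3 kHz, folds to fs − 5 kHz = 1 kHz.
2 kHz ≤ fs/2 = 3 kHz, passes unchanged.
Distinct values: {0.5 kHz, 1 kHz, 1.5 kHz, 2 kHz}.

0.5 kHz, 1 kHz, 1.5 kHz, 2 kHz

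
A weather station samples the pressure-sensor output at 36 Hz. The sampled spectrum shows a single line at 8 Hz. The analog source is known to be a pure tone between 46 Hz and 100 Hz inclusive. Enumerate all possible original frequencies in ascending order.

Frequencies that alias to 8 Hz are k·fs ± 8 Hz for integer k ≥ 0.
k=0: 8 Hz.
k=1: 28 Hz, 44 Hz.
k=2: 64 Hz, 80 Hz.
k=3: 100 Hz, 116 Hz.
k=4: 136 Hz, 152 Hz.
Within [46 Hz, 100 Hz]: 64 Hz, 80 Hz, 100 Hz.

64 Hz, 80 Hz, 100 Hz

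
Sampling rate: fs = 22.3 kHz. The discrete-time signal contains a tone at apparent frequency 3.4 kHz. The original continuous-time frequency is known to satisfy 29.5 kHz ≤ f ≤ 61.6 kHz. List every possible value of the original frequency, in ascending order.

41.2 kHz, 48 kHz

Frequencies that alias to 3.4 kHz are k·fs ± 3.4 kHz for integer k ≥ 0.
k=0: 3.4 kHz.
k=1: 18.9 kHz, 25.7 kHz.
k=2: 41.2 kHz, 48 kHz.
k=3: 63.5 kHz, 70.3 kHz.
Within [29.5 kHz, 61.6 kHz]: 41.2 kHz, 48 kHz.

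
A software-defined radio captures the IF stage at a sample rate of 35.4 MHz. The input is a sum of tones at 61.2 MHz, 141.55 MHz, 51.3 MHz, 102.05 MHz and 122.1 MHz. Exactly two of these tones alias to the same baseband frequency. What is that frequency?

15.9 MHz

fs/2 = 17.7 MHz.
61.2 MHz mod fs = 25.8 MHz.
25.8 MHz > fs/2 = 17.7 MHz, folds to fs − 25.8 MHz = 9.6 MHz.
141.55 MHz mod fs = 35.35 MHz.
35.35 MHz > fs/2 = 17.7 MHz, folds to fs − 35.35 MHz = 0.05 MHz.
51.3 MHz mod fs = 15.9 MHz.
15.9 MHz ≤ fs/2 = 17.7 MHz, appears at 15.9 MHz.
102.05 MHz mod fs = 31.25 MHz.
31.25 MHz > fs/2 = 17.7 MHz, folds to fs − 31.25 MHz = 4.15 MHz.
122.1 MHz mod fs = 15.9 MHz.
15.9 MHz ≤ fs/2 = 17.7 MHz, appears at 15.9 MHz.
51.3 MHz and 122.1 MHz both map to 15.9 MHz.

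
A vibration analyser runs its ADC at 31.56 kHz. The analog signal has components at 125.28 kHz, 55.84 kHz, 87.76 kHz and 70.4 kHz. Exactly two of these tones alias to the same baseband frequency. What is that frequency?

7.28 kHz

fs/2 = 15.78 kHz.
125.28 kHz mod fs = 30.6 kHz.
30.6 kHz > fs/2 = 15.78 kHz, folds to fs − 30.6 kHz = 0.96 kHz.
55.84 kHz mod fs = 24.28 kHz.
24.28 kHz > fs/2 = 15.78 kHz, folds to fs − 24.28 kHz = 7.28 kHz.
87.76 kHz mod fs = 24.64 kHz.
24.64 kHz > fs/2 = 15.78 kHz, folds to fs − 24.64 kHz = 6.92 kHz.
70.4 kHz mod fs = 7.28 kHz.
7.28 kHz ≤ fs/2 = 15.78 kHz, appears at 7.28 kHz.
55.84 kHz and 70.4 kHz both map to 7.28 kHz.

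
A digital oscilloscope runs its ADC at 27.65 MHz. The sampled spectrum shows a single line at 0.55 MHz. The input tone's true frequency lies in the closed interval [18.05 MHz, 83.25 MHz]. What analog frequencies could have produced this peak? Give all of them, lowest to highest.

Frequencies that alias to 0.55 MHz are k·fs ± 0.55 MHz for integer k ≥ 0.
k=0: 0.55 MHz.
k=1: 27.1 MHz, 28.2 MHz.
k=2: 54.75 MHz, 55.85 MHz.
k=3: 82.4 MHz, 83.5 MHz.
k=4: 110.05 MHz, 111.15 MHz.
Within [18.05 MHz, 83.25 MHz]: 27.1 MHz, 28.2 MHz, 54.75 MHz, 55.85 MHz, 82.4 MHz.

27.1 MHz, 28.2 MHz, 54.75 MHz, 55.85 MHz, 82.4 MHz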